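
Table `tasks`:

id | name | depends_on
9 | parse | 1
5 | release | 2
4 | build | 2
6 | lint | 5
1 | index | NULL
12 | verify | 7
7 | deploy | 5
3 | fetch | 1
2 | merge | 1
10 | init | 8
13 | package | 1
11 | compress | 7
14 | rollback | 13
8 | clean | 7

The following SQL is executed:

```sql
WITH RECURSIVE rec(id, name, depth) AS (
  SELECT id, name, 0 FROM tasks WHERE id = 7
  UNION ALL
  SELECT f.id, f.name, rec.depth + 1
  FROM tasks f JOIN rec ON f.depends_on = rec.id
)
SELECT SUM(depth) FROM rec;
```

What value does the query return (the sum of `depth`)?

Base: id=7 (deploy) at depth 0.
Iteration 1: rows with depends_on in {7} -> clean (id 8, depth 1), compress (id 11, depth 1), verify (id 12, depth 1).
Iteration 2: rows with depends_on in {8,11,12} -> init (id 10, depth 2).
Iteration 3: no rows with depends_on in {10}; recursion stops.
SUM(depth) = 0 + 1 + 1 + 1 + 2 = 5.

5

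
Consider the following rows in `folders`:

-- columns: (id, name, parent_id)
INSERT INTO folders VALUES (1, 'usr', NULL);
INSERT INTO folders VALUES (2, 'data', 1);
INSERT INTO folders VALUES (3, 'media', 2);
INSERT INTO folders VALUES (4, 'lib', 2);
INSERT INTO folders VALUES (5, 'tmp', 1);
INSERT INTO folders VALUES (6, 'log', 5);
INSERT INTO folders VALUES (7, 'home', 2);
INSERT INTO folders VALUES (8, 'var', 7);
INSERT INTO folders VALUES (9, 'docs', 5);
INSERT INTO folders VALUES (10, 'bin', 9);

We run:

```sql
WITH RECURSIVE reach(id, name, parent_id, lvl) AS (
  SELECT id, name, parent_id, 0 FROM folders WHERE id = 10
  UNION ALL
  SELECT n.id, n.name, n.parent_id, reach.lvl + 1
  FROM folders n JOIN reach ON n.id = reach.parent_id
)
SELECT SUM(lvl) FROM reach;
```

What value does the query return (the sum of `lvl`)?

6

Base: id=10 (bin), parent_id=9, lvl 0.
Iteration 1: join on id=9 -> docs (id 9, parent_id=5, lvl 1).
Iteration 2: join on id=5 -> tmp (id 5, parent_id=1, lvl 2).
Iteration 3: join on id=1 -> usr (id 1, parent_id=NULL, lvl 3).
Iteration 4: parent_id is NULL; no match; recursion stops.
SUM(lvl) = 0 + 1 + 2 + 3 = 6.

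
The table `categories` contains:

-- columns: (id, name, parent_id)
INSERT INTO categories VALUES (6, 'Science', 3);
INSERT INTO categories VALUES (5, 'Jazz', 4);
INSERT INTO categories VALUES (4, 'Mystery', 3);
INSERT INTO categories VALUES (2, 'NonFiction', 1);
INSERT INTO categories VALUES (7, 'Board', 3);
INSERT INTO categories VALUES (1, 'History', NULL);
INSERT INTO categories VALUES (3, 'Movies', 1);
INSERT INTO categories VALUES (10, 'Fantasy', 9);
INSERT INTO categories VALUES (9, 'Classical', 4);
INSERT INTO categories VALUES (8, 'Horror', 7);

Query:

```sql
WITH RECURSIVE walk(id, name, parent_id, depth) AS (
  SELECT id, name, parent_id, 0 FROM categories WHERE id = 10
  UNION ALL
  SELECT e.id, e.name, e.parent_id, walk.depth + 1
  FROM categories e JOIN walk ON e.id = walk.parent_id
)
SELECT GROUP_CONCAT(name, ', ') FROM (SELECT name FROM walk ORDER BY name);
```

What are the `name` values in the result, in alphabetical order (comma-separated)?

Base: id=10 (Fantasy), parent_id=9, depth 0.
Iteration 1: join on id=9 -> Classical (id 9, parent_id=4, depth 1).
Iteration 2: join on id=4 -> Mystery (id 4, parent_id=3, depth 2).
Iteration 3: join on id=3 -> Movies (id 3, parent_id=1, depth 3).
Iteration 4: join on id=1 -> History (id 1, parent_id=NULL, depth 4).
Iteration 5: parent_id is NULL; no match; recursion stops.

Classical, Fantasy, History, Movies, Mystery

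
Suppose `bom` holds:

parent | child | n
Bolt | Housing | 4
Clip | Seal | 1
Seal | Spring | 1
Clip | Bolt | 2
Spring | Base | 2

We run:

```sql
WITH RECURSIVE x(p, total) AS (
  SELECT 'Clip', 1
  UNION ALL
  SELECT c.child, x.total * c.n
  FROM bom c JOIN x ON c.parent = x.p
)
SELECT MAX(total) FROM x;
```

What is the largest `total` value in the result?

8

Base: (Clip, total=1).
Iteration 1: components of {Clip} -> Bolt = 1*2 = 2, Seal = 1*1 = 1.
Iteration 2: components of {Bolt,Seal} -> Housing = 2*4 = 8, Spring = 1*1 = 1.
Iteration 3: components of {Housing,Spring} -> Base = 1*2 = 2.
Iteration 4: no further components; recursion stops.
total values: 1, 1, 2, 1, 8, 2; the maximum is 8.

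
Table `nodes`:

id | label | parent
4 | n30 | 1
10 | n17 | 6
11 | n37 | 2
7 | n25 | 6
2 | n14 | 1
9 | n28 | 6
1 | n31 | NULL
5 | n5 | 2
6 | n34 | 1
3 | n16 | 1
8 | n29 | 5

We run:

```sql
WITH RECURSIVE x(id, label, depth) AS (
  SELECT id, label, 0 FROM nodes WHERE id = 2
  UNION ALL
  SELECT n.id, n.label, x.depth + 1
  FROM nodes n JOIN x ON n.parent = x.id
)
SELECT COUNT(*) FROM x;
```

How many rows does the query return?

Base: id=2 (n14) at depth 0.
Iteration 1: rows with parent in {2} -> n5 (id 5, depth 1), n37 (id 11, depth 1).
Iteration 2: rows with parent in {5,11} -> n29 (id 8, depth 2).
Iteration 3: no rows with parent in {8}; recursion stops.
Total rows emitted: 4.

4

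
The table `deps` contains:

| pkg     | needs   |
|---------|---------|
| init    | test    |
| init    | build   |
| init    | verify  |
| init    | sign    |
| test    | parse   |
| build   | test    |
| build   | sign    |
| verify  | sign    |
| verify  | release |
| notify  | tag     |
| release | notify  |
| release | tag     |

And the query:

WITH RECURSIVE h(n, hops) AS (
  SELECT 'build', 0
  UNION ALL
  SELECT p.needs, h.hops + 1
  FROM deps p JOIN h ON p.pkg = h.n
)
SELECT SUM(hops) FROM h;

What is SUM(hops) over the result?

4

Base: (build, hops=0).
Iteration 1: edges from {build} -> (sign, hops=1), (test, hops=1).
Iteration 2: edges from {sign,test} -> (parse, hops=2).
Iteration 3: no outgoing edges from {parse}; recursion stops.
SUM(hops) = 0 + 1 + 1 + 2 = 4.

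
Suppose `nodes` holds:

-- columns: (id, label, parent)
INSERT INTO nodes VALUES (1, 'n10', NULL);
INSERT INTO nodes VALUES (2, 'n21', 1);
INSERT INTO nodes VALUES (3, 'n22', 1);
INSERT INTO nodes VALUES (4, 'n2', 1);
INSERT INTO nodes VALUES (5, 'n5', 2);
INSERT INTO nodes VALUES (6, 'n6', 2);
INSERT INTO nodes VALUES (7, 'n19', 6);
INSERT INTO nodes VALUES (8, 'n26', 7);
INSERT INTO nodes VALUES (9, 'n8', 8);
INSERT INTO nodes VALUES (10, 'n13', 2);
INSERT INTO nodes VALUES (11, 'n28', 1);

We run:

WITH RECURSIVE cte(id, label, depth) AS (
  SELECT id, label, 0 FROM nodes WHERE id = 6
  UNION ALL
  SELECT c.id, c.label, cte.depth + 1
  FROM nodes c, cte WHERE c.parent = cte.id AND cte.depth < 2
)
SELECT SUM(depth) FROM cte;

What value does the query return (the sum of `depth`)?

Base: id=6 (n6) at depth 0.
Iteration 1: rows with parent in {6} -> n19 (id 7, depth 1).
Iteration 2: rows with parent in {7} -> n26 (id 8, depth 2).
Iteration 3: depth < 2 fails for all current rows; recursion stops.
SUM(depth) = 0 + 1 + 2 = 3.

3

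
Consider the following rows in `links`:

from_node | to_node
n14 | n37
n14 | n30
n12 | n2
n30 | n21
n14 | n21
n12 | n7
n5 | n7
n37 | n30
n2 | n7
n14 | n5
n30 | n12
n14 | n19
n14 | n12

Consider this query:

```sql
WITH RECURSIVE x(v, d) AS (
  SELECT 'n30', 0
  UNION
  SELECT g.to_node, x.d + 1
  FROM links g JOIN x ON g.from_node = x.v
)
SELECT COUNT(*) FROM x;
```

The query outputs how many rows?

Base: (n30, d=0).
Iteration 1: edges from {n30} -> (n12, d=1), (n21, d=1).
Iteration 2: edges from {n12,n21} -> (n2, d=2), (n7, d=2).
Iteration 3: edges from {n2,n7} -> (n7, d=3).
Iteration 4: no outgoing edges from {n7}; recursion stops.
Total rows emitted: 6.

6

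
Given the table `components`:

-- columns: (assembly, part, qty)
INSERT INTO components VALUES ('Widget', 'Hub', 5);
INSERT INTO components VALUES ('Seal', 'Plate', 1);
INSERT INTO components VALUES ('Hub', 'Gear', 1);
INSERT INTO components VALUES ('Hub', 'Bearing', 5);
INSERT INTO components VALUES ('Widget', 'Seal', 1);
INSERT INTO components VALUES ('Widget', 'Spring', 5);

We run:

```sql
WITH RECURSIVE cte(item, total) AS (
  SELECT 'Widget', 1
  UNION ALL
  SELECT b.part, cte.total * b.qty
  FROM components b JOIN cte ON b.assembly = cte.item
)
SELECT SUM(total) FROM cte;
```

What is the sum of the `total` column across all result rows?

43

Base: (Widget, total=1).
Iteration 1: components of {Widget} -> Hub = 1*5 = 5, Seal = 1*1 = 1, Spring = 1*5 = 5.
Iteration 2: components of {Hub,Seal,Spring} -> Bearing = 5*5 = 25, Gear = 5*1 = 5, Plate = 1*1 = 1.
Iteration 3: no further components; recursion stops.
SUM(total) = 1 + 1 + 5 + 5 + 1 + 25 + 5 = 43.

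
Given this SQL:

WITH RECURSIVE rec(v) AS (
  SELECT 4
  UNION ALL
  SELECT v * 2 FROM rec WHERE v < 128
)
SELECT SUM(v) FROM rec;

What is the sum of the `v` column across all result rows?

Base: v=4.
Iteration 1: 4 < 128 holds -> v = 4 * 2 = 8.
Iteration 2: 8 < 128 holds -> v = 8 * 2 = 16.
Iteration 3: 16 < 128 holds -> v = 16 * 2 = 32.
Iteration 4: 32 < 128 holds -> v = 32 * 2 = 64.
Iteration 5: 64 < 128 holds -> v = 64 * 2 = 128.
Iteration 6: 128 < 128 fails; recursion stops.
SUM(v) = 4 + 8 + 16 + 32 + 64 + 128 = 252.

252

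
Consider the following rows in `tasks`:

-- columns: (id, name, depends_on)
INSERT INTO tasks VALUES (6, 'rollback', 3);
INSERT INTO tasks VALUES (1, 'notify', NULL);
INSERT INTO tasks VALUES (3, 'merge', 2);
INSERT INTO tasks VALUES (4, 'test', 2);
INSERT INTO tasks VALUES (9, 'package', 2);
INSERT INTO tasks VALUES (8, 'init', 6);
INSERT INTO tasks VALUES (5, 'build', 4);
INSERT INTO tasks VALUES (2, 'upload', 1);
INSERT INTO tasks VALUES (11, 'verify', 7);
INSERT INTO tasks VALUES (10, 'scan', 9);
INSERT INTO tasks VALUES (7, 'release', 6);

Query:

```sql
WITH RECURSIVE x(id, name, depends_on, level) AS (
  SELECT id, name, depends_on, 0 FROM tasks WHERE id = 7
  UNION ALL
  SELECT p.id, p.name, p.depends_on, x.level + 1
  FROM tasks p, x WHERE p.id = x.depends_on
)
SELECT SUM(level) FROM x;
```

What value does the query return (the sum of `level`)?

Base: id=7 (release), depends_on=6, level 0.
Iteration 1: join on id=6 -> rollback (id 6, depends_on=3, level 1).
Iteration 2: join on id=3 -> merge (id 3, depends_on=2, level 2).
Iteration 3: join on id=2 -> upload (id 2, depends_on=1, level 3).
Iteration 4: join on id=1 -> notify (id 1, depends_on=NULL, level 4).
Iteration 5: depends_on is NULL; no match; recursion stops.
SUM(level) = 0 + 1 + 2 + 3 + 4 = 10.

10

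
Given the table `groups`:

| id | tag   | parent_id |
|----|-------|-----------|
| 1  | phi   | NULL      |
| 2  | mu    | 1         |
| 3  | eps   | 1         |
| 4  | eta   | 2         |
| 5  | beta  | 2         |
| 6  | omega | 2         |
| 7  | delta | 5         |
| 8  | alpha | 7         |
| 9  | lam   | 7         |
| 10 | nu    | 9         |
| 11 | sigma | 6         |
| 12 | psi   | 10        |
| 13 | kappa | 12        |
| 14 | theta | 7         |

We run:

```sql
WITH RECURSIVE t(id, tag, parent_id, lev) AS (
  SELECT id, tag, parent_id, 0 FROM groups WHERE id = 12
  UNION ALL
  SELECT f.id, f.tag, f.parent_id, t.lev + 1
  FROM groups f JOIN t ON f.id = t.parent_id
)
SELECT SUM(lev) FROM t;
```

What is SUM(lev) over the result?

21

Base: id=12 (psi), parent_id=10, lev 0.
Iteration 1: join on id=10 -> nu (id 10, parent_id=9, lev 1).
Iteration 2: join on id=9 -> lam (id 9, parent_id=7, lev 2).
Iteration 3: join on id=7 -> delta (id 7, parent_id=5, lev 3).
Iteration 4: join on id=5 -> beta (id 5, parent_id=2, lev 4).
Iteration 5: join on id=2 -> mu (id 2, parent_id=1, lev 5).
Iteration 6: join on id=1 -> phi (id 1, parent_id=NULL, lev 6).
Iteration 7: parent_id is NULL; no match; recursion stops.
SUM(lev) = 0 + 1 + 2 + 3 + 4 + 5 + 6 = 21.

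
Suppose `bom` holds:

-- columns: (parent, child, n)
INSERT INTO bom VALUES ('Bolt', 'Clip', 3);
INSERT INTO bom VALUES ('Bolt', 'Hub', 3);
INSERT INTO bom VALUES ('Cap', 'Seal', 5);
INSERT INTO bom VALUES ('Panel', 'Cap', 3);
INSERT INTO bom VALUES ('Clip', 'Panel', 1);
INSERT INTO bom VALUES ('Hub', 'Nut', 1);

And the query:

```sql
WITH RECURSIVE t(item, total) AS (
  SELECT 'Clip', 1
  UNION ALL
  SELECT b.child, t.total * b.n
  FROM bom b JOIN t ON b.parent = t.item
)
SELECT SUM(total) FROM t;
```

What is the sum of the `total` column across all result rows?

20

Base: (Clip, total=1).
Iteration 1: components of {Clip} -> Panel = 1*1 = 1.
Iteration 2: components of {Panel} -> Cap = 1*3 = 3.
Iteration 3: components of {Cap} -> Seal = 3*5 = 15.
Iteration 4: no further components; recursion stops.
SUM(total) = 1 + 1 + 3 + 15 = 20.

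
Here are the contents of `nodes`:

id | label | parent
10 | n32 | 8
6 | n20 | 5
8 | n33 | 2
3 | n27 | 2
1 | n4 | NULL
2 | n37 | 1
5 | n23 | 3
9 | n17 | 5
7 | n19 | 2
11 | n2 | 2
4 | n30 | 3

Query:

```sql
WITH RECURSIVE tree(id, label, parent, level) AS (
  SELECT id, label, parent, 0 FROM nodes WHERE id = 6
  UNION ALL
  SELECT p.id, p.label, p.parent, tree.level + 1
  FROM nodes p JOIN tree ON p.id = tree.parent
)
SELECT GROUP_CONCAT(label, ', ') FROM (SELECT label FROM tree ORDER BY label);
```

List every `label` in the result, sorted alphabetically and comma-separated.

n20, n23, n27, n37, n4

Base: id=6 (n20), parent=5, level 0.
Iteration 1: join on id=5 -> n23 (id 5, parent=3, level 1).
Iteration 2: join on id=3 -> n27 (id 3, parent=2, level 2).
Iteration 3: join on id=2 -> n37 (id 2, parent=1, level 3).
Iteration 4: join on id=1 -> n4 (id 1, parent=NULL, level 4).
Iteration 5: parent is NULL; no match; recursion stops.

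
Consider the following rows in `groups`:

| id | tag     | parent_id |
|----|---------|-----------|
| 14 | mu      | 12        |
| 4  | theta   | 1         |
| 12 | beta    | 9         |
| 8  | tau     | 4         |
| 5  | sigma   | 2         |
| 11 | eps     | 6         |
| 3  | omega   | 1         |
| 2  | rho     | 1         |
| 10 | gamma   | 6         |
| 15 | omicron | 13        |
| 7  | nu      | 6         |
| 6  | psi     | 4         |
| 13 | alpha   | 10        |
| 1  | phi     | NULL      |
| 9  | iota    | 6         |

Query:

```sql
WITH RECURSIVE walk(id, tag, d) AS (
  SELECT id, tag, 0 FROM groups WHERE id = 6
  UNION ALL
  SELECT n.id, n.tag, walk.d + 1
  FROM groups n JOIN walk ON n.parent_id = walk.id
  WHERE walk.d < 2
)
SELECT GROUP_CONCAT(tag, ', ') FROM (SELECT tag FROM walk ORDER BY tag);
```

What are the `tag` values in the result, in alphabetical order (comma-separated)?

alpha, beta, eps, gamma, iota, nu, psi

Base: id=6 (psi) at d 0.
Iteration 1: rows with parent_id in {6} -> nu (id 7, d 1), iota (id 9, d 1), gamma (id 10, d 1), eps (id 11, d 1).
Iteration 2: rows with parent_id in {7,9,10,11} -> beta (id 12, d 2), alpha (id 13, d 2).
Iteration 3: d < 2 fails for all current rows; recursion stops.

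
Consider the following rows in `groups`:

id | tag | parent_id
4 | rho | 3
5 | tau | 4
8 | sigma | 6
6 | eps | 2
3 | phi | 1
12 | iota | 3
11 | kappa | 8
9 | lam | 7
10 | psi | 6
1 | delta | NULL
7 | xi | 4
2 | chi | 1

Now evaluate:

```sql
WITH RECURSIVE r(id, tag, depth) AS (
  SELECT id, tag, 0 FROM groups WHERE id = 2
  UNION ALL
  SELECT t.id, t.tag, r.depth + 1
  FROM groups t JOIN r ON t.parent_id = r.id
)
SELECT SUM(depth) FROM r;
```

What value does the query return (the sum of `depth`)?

Base: id=2 (chi) at depth 0.
Iteration 1: rows with parent_id in {2} -> eps (id 6, depth 1).
Iteration 2: rows with parent_id in {6} -> sigma (id 8, depth 2), psi (id 10, depth 2).
Iteration 3: rows with parent_id in {8,10} -> kappa (id 11, depth 3).
Iteration 4: no rows with parent_id in {11}; recursion stops.
SUM(depth) = 0 + 1 + 2 + 2 + 3 = 8.

8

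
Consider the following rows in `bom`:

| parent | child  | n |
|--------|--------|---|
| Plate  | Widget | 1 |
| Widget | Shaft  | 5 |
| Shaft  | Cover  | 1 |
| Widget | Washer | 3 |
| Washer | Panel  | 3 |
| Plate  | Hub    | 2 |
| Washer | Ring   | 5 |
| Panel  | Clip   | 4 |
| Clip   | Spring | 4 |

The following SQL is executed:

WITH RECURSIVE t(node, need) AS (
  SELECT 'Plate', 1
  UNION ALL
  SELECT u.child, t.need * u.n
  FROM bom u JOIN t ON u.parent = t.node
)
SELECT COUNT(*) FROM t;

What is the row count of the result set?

10

Base: (Plate, need=1).
Iteration 1: components of {Plate} -> Hub = 1*2 = 2, Widget = 1*1 = 1.
Iteration 2: components of {Hub,Widget} -> Shaft = 1*5 = 5, Washer = 1*3 = 3.
Iteration 3: components of {Shaft,Washer} -> Cover = 5*1 = 5, Panel = 3*3 = 9, Ring = 3*5 = 15.
Iteration 4: components of {Cover,Panel,Ring} -> Clip = 9*4 = 36.
Iteration 5: components of {Clip} -> Spring = 36*4 = 144.
Iteration 6: no further components; recursion stops.
Total rows emitted: 10.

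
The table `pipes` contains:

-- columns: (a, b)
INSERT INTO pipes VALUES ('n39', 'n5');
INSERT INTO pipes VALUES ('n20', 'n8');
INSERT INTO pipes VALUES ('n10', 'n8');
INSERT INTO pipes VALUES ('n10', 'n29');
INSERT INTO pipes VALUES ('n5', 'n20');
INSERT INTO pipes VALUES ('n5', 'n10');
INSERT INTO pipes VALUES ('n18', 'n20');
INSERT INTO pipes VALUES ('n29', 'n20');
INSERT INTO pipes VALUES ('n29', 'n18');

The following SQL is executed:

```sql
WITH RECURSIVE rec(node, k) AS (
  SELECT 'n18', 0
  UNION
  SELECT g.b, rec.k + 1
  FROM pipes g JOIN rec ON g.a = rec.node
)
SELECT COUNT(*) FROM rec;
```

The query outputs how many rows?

3

Base: (n18, k=0).
Iteration 1: edges from {n18} -> (n20, k=1).
Iteration 2: edges from {n20} -> (n8, k=2).
Iteration 3: no outgoing edges from {n8}; recursion stops.
Total rows emitted: 3.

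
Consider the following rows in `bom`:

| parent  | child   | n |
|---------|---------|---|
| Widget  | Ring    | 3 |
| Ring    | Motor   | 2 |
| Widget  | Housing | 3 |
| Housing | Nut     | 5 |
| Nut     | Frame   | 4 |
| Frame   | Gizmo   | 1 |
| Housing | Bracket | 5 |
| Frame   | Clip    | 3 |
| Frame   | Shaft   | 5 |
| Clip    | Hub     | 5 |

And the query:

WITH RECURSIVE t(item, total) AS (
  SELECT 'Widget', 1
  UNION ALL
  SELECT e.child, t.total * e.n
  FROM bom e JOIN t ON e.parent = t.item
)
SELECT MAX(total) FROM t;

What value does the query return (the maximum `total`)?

Base: (Widget, total=1).
Iteration 1: components of {Widget} -> Housing = 1*3 = 3, Ring = 1*3 = 3.
Iteration 2: components of {Housing,Ring} -> Bracket = 3*5 = 15, Motor = 3*2 = 6, Nut = 3*5 = 15.
Iteration 3: components of {Bracket,Motor,Nut} -> Frame = 15*4 = 60.
Iteration 4: components of {Frame} -> Clip = 60*3 = 180, Gizmo = 60*1 = 60, Shaft = 60*5 = 300.
Iteration 5: components of {Clip,Gizmo,Shaft} -> Hub = 180*5 = 900.
Iteration 6: no further components; recursion stops.
total values: 1, 3, 3, 6, 15, 15, 60, 60, 180, 300, 900; the maximum is 900.

900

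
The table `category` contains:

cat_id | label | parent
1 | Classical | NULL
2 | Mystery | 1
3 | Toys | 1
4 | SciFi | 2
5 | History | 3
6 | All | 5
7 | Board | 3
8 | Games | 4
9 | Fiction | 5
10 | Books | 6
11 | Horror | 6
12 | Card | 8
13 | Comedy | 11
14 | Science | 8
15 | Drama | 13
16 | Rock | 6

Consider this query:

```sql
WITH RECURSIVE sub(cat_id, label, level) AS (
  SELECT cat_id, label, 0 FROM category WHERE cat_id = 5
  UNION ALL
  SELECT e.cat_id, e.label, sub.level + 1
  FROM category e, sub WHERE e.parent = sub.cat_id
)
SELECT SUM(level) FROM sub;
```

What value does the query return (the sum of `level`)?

15

Base: cat_id=5 (History) at level 0.
Iteration 1: rows with parent in {5} -> All (id 6, level 1), Fiction (id 9, level 1).
Iteration 2: rows with parent in {6,9} -> Books (id 10, level 2), Horror (id 11, level 2), Rock (id 16, level 2).
Iteration 3: rows with parent in {10,11,16} -> Comedy (id 13, level 3).
Iteration 4: rows with parent in {13} -> Drama (id 15, level 4).
Iteration 5: no rows with parent in {15}; recursion stops.
SUM(level) = 0 + 1 + 1 + 2 + 2 + 2 + 3 + 4 = 15.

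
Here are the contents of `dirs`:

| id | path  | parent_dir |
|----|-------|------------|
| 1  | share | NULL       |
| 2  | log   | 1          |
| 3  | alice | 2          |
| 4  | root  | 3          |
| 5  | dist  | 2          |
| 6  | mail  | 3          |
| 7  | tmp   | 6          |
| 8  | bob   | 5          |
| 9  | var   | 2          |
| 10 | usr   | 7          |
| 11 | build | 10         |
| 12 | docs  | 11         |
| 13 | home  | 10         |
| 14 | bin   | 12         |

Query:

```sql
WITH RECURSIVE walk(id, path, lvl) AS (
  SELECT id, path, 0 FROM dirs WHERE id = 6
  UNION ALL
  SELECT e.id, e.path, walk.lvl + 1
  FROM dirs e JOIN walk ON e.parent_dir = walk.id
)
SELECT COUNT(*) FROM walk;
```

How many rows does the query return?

Base: id=6 (mail) at lvl 0.
Iteration 1: rows with parent_dir in {6} -> tmp (id 7, lvl 1).
Iteration 2: rows with parent_dir in {7} -> usr (id 10, lvl 2).
Iteration 3: rows with parent_dir in {10} -> build (id 11, lvl 3), home (id 13, lvl 3).
Iteration 4: rows with parent_dir in {11,13} -> docs (id 12, lvl 4).
Iteration 5: rows with parent_dir in {12} -> bin (id 14, lvl 5).
Iteration 6: no rows with parent_dir in {14}; recursion stops.
Total rows emitted: 7.

7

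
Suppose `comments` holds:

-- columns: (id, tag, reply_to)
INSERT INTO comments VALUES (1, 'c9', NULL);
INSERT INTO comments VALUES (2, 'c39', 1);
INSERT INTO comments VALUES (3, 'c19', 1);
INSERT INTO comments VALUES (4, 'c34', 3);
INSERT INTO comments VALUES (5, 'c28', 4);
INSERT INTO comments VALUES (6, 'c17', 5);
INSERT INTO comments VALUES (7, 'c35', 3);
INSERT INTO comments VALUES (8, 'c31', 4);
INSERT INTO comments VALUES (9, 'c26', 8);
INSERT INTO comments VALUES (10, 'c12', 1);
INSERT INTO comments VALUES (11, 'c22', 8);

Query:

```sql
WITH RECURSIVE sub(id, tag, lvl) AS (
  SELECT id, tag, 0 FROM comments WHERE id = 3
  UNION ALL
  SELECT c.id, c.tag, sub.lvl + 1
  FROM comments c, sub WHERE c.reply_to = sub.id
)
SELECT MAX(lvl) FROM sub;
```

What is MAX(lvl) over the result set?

3

Base: id=3 (c19) at lvl 0.
Iteration 1: rows with reply_to in {3} -> c34 (id 4, lvl 1), c35 (id 7, lvl 1).
Iteration 2: rows with reply_to in {4,7} -> c28 (id 5, lvl 2), c31 (id 8, lvl 2).
Iteration 3: rows with reply_to in {5,8} -> c17 (id 6, lvl 3), c26 (id 9, lvl 3), c22 (id 11, lvl 3).
Iteration 4: no rows with reply_to in {6,9,11}; recursion stops.
lvl values: 0, 1, 1, 2, 2, 3, 3, 3; the maximum is 3.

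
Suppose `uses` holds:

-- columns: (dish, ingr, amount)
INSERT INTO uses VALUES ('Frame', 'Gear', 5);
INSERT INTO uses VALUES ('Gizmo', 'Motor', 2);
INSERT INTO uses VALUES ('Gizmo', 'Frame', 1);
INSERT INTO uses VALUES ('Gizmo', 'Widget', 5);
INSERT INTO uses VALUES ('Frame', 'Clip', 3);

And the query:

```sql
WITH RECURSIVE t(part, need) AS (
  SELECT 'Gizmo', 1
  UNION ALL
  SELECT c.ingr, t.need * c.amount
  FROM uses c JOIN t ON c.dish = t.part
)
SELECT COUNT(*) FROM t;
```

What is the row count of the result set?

6

Base: (Gizmo, need=1).
Iteration 1: components of {Gizmo} -> Frame = 1*1 = 1, Motor = 1*2 = 2, Widget = 1*5 = 5.
Iteration 2: components of {Frame,Motor,Widget} -> Clip = 1*3 = 3, Gear = 1*5 = 5.
Iteration 3: no further components; recursion stops.
Total rows emitted: 6.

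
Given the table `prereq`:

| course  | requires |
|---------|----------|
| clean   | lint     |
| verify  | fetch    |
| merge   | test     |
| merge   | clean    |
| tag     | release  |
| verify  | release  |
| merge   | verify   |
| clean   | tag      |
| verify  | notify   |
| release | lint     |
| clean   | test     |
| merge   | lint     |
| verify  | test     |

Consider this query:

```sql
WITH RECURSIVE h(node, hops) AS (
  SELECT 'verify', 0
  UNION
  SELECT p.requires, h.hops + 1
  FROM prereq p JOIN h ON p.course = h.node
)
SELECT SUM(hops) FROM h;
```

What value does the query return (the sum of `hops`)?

6

Base: (verify, hops=0).
Iteration 1: edges from {verify} -> (fetch, hops=1), (notify, hops=1), (release, hops=1), (test, hops=1).
Iteration 2: edges from {fetch,notify,release,test} -> (lint, hops=2).
Iteration 3: no outgoing edges from {lint}; recursion stops.
SUM(hops) = 0 + 1 + 1 + 1 + 1 + 2 = 6.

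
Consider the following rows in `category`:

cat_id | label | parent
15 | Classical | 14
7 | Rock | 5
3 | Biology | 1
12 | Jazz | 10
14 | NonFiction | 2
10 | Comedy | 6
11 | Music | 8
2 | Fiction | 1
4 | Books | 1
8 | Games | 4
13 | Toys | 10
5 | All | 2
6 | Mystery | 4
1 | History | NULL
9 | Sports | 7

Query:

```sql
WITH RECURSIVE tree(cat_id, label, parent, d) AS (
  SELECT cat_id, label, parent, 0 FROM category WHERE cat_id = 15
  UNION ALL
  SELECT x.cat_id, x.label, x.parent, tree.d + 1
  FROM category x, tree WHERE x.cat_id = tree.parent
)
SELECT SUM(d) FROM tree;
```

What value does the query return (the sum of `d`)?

6

Base: cat_id=15 (Classical), parent=14, d 0.
Iteration 1: join on cat_id=14 -> NonFiction (id 14, parent=2, d 1).
Iteration 2: join on cat_id=2 -> Fiction (id 2, parent=1, d 2).
Iteration 3: join on cat_id=1 -> History (id 1, parent=NULL, d 3).
Iteration 4: parent is NULL; no match; recursion stops.
SUM(d) = 0 + 1 + 2 + 3 = 6.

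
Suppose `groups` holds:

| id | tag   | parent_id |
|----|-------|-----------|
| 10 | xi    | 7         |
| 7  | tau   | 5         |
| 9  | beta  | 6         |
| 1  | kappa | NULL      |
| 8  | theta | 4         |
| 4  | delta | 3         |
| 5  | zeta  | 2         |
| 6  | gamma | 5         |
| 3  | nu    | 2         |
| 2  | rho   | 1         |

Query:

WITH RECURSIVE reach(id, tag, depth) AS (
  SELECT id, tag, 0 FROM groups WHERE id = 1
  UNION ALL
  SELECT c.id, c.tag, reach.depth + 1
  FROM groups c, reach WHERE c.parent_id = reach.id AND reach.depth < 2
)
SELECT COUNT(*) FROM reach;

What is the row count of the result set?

Base: id=1 (kappa) at depth 0.
Iteration 1: rows with parent_id in {1} -> rho (id 2, depth 1).
Iteration 2: rows with parent_id in {2} -> nu (id 3, depth 2), zeta (id 5, depth 2).
Iteration 3: depth < 2 fails for all current rows; recursion stops.
Total rows emitted: 4.

4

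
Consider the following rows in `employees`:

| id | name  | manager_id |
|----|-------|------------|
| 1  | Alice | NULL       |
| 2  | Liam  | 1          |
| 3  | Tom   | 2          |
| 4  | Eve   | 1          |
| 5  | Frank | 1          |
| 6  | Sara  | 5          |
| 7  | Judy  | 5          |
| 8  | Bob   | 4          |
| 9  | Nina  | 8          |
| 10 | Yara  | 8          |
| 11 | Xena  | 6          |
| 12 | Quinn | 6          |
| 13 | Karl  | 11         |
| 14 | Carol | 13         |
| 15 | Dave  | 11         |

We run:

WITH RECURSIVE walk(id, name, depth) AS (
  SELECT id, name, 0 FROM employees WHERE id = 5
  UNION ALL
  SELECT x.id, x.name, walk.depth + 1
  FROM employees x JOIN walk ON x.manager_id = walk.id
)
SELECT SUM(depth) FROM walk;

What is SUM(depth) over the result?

16

Base: id=5 (Frank) at depth 0.
Iteration 1: rows with manager_id in {5} -> Sara (id 6, depth 1), Judy (id 7, depth 1).
Iteration 2: rows with manager_id in {6,7} -> Xena (id 11, depth 2), Quinn (id 12, depth 2).
Iteration 3: rows with manager_id in {11,12} -> Karl (id 13, depth 3), Dave (id 15, depth 3).
Iteration 4: rows with manager_id in {13,15} -> Carol (id 14, depth 4).
Iteration 5: no rows with manager_id in {14}; recursion stops.
SUM(depth) = 0 + 1 + 1 + 2 + 2 + 3 + 3 + 4 = 16.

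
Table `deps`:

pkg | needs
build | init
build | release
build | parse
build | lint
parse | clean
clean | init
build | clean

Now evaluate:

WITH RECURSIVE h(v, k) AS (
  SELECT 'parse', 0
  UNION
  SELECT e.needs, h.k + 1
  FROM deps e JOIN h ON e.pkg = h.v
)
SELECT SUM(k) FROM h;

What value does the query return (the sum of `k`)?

Base: (parse, k=0).
Iteration 1: edges from {parse} -> (clean, k=1).
Iteration 2: edges from {clean} -> (init, k=2).
Iteration 3: no outgoing edges from {init}; recursion stops.
SUM(k) = 0 + 1 + 2 = 3.

3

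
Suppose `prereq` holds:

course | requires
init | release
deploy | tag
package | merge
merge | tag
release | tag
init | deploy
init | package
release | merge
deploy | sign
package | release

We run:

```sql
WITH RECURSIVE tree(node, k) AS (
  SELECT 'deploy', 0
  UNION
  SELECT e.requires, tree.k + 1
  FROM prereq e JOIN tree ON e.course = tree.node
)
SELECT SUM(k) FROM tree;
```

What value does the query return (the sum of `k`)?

2

Base: (deploy, k=0).
Iteration 1: edges from {deploy} -> (sign, k=1), (tag, k=1).
Iteration 2: no outgoing edges from {sign,tag}; recursion stops.
SUM(k) = 0 + 1 + 1 = 2.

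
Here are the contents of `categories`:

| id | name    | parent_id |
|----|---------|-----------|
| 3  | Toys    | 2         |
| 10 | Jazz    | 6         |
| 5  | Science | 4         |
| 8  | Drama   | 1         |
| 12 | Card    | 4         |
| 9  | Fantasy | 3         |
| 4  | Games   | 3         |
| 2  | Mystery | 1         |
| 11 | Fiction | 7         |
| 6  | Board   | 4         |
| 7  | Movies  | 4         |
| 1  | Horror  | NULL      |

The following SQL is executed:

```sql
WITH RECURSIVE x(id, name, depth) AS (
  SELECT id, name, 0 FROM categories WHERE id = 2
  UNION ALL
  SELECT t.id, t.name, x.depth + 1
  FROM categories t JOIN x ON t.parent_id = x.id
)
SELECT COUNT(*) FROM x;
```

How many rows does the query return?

Base: id=2 (Mystery) at depth 0.
Iteration 1: rows with parent_id in {2} -> Toys (id 3, depth 1).
Iteration 2: rows with parent_id in {3} -> Games (id 4, depth 2), Fantasy (id 9, depth 2).
Iteration 3: rows with parent_id in {4,9} -> Science (id 5, depth 3), Board (id 6, depth 3), Movies (id 7, depth 3), Card (id 12, depth 3).
Iteration 4: rows with parent_id in {5,6,7,12} -> Jazz (id 10, depth 4), Fiction (id 11, depth 4).
Iteration 5: no rows with parent_id in {10,11}; recursion stops.
Total rows emitted: 10.

10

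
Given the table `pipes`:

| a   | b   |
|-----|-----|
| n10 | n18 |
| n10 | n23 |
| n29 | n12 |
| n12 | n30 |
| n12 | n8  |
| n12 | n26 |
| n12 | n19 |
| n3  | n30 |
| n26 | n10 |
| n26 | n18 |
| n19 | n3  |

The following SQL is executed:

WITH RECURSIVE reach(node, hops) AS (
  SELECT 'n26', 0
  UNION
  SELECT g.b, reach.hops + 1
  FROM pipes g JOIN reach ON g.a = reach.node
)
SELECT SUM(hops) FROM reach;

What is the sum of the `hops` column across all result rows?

Base: (n26, hops=0).
Iteration 1: edges from {n26} -> (n10, hops=1), (n18, hops=1).
Iteration 2: edges from {n10,n18} -> (n18, hops=2), (n23, hops=2).
Iteration 3: no outgoing edges from {n18,n23}; recursion stops.
SUM(hops) = 0 + 1 + 1 + 2 + 2 = 6.

6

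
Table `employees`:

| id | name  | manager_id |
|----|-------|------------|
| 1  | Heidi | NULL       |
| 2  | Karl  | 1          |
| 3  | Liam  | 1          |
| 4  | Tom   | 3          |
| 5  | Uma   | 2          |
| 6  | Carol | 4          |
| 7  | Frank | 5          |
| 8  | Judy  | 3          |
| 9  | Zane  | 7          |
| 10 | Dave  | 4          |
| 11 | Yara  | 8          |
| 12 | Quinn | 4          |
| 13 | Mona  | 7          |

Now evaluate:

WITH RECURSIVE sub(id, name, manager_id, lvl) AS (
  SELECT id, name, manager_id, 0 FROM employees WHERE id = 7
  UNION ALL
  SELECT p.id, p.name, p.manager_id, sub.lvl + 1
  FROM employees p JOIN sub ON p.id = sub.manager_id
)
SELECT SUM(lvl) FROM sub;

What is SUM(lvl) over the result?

Base: id=7 (Frank), manager_id=5, lvl 0.
Iteration 1: join on id=5 -> Uma (id 5, manager_id=2, lvl 1).
Iteration 2: join on id=2 -> Karl (id 2, manager_id=1, lvl 2).
Iteration 3: join on id=1 -> Heidi (id 1, manager_id=NULL, lvl 3).
Iteration 4: manager_id is NULL; no match; recursion stops.
SUM(lvl) = 0 + 1 + 2 + 3 = 6.

6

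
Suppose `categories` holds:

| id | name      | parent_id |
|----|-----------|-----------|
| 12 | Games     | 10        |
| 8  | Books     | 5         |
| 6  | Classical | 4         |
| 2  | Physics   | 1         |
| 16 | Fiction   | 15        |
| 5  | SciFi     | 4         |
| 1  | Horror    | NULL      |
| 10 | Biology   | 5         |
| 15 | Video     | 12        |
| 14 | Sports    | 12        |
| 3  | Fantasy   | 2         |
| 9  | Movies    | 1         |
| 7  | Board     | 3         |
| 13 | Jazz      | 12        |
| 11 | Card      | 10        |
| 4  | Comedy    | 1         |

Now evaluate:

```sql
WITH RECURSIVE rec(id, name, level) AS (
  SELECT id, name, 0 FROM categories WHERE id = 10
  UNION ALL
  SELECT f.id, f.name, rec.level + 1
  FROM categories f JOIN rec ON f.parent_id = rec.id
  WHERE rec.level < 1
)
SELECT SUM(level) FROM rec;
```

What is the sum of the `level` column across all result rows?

Base: id=10 (Biology) at level 0.
Iteration 1: rows with parent_id in {10} -> Card (id 11, level 1), Games (id 12, level 1).
Iteration 2: level < 1 fails for all current rows; recursion stops.
SUM(level) = 0 + 1 + 1 = 2.

2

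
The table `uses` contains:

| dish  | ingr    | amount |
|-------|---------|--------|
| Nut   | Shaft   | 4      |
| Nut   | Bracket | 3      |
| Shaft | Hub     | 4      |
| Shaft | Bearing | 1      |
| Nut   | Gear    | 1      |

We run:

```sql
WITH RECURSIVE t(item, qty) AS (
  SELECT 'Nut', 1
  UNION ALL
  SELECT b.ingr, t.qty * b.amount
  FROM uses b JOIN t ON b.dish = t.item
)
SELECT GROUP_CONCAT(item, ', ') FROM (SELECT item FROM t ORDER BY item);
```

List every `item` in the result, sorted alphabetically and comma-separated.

Base: (Nut, qty=1).
Iteration 1: components of {Nut} -> Bracket = 1*3 = 3, Gear = 1*1 = 1, Shaft = 1*4 = 4.
Iteration 2: components of {Bracket,Gear,Shaft} -> Bearing = 4*1 = 4, Hub = 4*4 = 16.
Iteration 3: no further components; recursion stops.

Bearing, Bracket, Gear, Hub, Nut, Shaft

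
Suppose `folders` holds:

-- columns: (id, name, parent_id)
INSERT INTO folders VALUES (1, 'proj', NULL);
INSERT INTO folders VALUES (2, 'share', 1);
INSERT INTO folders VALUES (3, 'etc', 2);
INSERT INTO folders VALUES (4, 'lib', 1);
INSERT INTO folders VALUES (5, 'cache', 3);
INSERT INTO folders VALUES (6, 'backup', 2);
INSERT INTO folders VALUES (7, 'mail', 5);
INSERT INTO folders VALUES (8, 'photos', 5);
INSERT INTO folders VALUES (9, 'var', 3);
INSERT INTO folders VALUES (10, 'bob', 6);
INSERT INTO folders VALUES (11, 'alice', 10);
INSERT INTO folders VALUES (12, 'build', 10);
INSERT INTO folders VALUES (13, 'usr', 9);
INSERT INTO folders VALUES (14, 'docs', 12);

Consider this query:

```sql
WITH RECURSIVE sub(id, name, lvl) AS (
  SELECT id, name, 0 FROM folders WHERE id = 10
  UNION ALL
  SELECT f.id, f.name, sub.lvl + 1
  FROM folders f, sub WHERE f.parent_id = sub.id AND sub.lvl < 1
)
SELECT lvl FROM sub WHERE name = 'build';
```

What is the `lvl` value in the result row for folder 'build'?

Base: id=10 (bob) at lvl 0.
Iteration 1: rows with parent_id in {10} -> alice (id 11, lvl 1), build (id 12, lvl 1).
Iteration 2: lvl < 1 fails for all current rows; recursion stops.

1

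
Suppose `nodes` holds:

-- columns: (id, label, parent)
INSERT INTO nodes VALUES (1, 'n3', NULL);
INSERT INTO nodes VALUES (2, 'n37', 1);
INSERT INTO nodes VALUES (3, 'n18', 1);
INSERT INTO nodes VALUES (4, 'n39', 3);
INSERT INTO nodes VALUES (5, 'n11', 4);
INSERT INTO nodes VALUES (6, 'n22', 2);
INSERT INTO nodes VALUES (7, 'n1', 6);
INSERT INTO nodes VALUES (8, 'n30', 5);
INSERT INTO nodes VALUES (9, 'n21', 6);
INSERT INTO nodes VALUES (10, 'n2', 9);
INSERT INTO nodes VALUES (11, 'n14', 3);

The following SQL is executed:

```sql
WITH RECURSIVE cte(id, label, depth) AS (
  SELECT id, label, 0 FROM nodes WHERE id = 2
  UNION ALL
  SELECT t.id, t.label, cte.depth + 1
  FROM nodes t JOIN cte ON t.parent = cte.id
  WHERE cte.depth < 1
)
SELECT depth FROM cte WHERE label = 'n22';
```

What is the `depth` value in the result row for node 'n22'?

Base: id=2 (n37) at depth 0.
Iteration 1: rows with parent in {2} -> n22 (id 6, depth 1).
Iteration 2: depth < 1 fails for all current rows; recursion stops.

1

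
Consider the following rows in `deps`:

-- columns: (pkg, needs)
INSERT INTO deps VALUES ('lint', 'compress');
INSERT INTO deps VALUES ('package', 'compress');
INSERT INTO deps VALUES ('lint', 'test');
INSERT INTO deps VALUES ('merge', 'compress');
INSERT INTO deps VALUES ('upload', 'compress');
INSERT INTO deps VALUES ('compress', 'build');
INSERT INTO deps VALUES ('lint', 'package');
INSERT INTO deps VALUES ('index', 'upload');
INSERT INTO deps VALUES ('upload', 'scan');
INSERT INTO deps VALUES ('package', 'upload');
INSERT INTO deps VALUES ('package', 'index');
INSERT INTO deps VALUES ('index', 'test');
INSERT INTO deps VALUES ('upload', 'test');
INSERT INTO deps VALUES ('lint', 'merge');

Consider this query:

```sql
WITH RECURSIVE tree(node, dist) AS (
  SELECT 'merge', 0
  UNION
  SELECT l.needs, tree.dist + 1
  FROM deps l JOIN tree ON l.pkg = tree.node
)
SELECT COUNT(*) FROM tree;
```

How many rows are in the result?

Base: (merge, dist=0).
Iteration 1: edges from {merge} -> (compress, dist=1).
Iteration 2: edges from {compress} -> (build, dist=2).
Iteration 3: no outgoing edges from {build}; recursion stops.
Total rows emitted: 3.

3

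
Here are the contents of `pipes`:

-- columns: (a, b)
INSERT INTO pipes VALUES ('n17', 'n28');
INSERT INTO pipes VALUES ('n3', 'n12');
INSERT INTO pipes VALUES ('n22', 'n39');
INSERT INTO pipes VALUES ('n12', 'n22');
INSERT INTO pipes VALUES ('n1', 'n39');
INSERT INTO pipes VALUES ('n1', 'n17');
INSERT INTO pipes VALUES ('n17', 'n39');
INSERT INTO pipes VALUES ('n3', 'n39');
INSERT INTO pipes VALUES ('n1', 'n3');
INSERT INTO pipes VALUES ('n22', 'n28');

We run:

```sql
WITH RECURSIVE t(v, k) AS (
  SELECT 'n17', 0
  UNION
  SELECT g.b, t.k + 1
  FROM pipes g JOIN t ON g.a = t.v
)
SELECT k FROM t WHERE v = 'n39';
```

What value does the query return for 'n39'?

Base: (n17, k=0).
Iteration 1: edges from {n17} -> (n28, k=1), (n39, k=1).
Iteration 2: no outgoing edges from {n28,n39}; recursion stops.

1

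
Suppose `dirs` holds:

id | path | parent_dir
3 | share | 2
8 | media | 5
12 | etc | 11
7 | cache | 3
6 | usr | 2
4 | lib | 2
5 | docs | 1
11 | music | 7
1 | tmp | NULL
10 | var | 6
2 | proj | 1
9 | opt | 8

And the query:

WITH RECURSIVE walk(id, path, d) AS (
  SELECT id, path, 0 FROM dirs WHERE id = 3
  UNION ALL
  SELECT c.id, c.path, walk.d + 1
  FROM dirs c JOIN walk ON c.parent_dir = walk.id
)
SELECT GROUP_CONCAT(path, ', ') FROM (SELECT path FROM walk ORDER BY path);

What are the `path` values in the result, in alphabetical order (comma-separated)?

cache, etc, music, share

Base: id=3 (share) at d 0.
Iteration 1: rows with parent_dir in {3} -> cache (id 7, d 1).
Iteration 2: rows with parent_dir in {7} -> music (id 11, d 2).
Iteration 3: rows with parent_dir in {11} -> etc (id 12, d 3).
Iteration 4: no rows with parent_dir in {12}; recursion stops.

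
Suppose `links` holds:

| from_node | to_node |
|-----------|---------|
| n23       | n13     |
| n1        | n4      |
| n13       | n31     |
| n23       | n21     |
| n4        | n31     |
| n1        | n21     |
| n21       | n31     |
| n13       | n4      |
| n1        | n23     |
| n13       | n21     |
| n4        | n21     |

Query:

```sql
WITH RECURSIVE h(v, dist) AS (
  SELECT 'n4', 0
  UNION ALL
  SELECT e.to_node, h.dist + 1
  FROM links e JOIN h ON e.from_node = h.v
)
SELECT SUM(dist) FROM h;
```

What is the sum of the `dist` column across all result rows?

Base: (n4, dist=0).
Iteration 1: edges from {n4} -> (n21, dist=1), (n31, dist=1).
Iteration 2: edges from {n21,n31} -> (n31, dist=2).
Iteration 3: no outgoing edges from {n31}; recursion stops.
SUM(dist) = 0 + 1 + 1 + 2 = 4.

4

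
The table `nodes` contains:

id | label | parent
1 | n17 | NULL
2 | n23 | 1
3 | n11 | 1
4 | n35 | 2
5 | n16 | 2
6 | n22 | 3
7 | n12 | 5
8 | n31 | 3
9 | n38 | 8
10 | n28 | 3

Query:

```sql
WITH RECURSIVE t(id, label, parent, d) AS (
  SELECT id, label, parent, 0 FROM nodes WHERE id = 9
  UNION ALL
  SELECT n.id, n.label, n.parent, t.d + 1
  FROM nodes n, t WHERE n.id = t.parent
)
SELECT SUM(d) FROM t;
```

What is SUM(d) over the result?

Base: id=9 (n38), parent=8, d 0.
Iteration 1: join on id=8 -> n31 (id 8, parent=3, d 1).
Iteration 2: join on id=3 -> n11 (id 3, parent=1, d 2).
Iteration 3: join on id=1 -> n17 (id 1, parent=NULL, d 3).
Iteration 4: parent is NULL; no match; recursion stops.
SUM(d) = 0 + 1 + 2 + 3 = 6.

6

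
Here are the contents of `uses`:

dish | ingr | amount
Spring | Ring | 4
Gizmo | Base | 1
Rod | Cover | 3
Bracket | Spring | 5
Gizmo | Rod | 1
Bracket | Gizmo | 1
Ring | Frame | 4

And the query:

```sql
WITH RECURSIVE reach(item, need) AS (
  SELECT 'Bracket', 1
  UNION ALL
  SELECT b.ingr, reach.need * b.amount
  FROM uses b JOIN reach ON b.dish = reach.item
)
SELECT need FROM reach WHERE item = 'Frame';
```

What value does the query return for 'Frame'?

80

Base: (Bracket, need=1).
Iteration 1: components of {Bracket} -> Gizmo = 1*1 = 1, Spring = 1*5 = 5.
Iteration 2: components of {Gizmo,Spring} -> Base = 1*1 = 1, Ring = 5*4 = 20, Rod = 1*1 = 1.
Iteration 3: components of {Base,Ring,Rod} -> Cover = 1*3 = 3, Frame = 20*4 = 80.
Iteration 4: no further components; recursion stops.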